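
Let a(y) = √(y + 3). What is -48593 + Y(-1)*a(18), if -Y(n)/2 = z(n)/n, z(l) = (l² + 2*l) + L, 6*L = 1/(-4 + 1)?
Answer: -48593 - 19*√21/9 ≈ -48603.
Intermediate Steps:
L = -1/18 (L = 1/(6*(-4 + 1)) = (⅙)/(-3) = (⅙)*(-⅓) = -1/18 ≈ -0.055556)
z(l) = -1/18 + l² + 2*l (z(l) = (l² + 2*l) - 1/18 = -1/18 + l² + 2*l)
a(y) = √(3 + y)
Y(n) = -2*(-1/18 + n² + 2*n)/n
-48593 + Y(-1)*a(18) = -48593 + (-4 - 2*(-1) + (⅑)/(-1))*√(3 + 18) = -48593 + (-4 + 2 + (⅑)*(-1))*√21 = -48593 + (-4 + 2 - ⅑)*√21 = -48593 - 19*√21/9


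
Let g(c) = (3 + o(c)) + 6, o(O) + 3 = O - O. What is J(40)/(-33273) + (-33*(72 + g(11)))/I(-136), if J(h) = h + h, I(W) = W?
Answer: 42816911/2262564 ≈ 18.924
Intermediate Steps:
J(h) = 2*h
o(O) = -3 (o(O) = -3 + (O - O) = -3 + 0 = -3)
g(c) = 6 (g(c) = (3 - 3) + 6 = 0 + 6 = 6)
J(40)/(-33273) + (-33*(72 + g(11)))/I(-136) = (2*40)/(-33273) - 33*(72 + 6)/(-136) = 80*(-1/33273) - 33*78*(-1/136) = -80/33273 - 2574*(-1/136) = -80/33273 + 1287/68 = 42816911/2262564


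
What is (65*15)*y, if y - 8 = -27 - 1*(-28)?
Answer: 8775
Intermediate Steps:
y = 9 (y = 8 + (-27 - 1*(-28)) = 8 + (-27 + 28) = 8 + 1 = 9)
(65*15)*y = (65*15)*9 = 975*9 = 8775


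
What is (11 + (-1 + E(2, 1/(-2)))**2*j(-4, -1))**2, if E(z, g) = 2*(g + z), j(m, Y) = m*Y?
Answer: 729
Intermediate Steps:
j(m, Y) = Y*m
E(z, g) = 2*g + 2*z
(11 + (-1 + E(2, 1/(-2)))**2*j(-4, -1))**2 = (11 + (-1 + (2*(1/(-2)) + 2*2))**2*(-1*(-4)))**2 = (11 + (-1 + (2*(1*(-1/2)) + 4))**2*4)**2 = (11 + (-1 + (2*(-1/2) + 4))**2*4)**2 = (11 + (-1 + (-1 + 4))**2*4)**2 = (11 + (-1 + 3)**2*4)**2 = (11 + 2**2*4)**2 = (11 + 4*4)**2 = (11 + 16)**2 = 27**2 = 729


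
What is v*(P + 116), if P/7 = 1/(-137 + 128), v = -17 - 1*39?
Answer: -58072/9 ≈ -6452.4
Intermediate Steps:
v = -56 (v = -17 - 39 = -56)
P = -7/9 (P = 7/(-137 + 128) = 7/(-9) = 7*(-⅑) = -7/9 ≈ -0.77778)
v*(P + 116) = -56*(-7/9 + 116) = -56*1037/9 = -58072/9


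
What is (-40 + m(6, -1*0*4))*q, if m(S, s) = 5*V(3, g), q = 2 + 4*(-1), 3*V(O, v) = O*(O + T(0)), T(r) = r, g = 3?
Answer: 50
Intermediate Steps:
V(O, v) = O²/3 (V(O, v) = (O*(O + 0))/3 = (O*O)/3 = O²/3)
q = -2 (q = 2 - 4 = -2)
m(S, s) = 15 (m(S, s) = 5*((⅓)*3²) = 5*((⅓)*9) = 5*3 = 15)
(-40 + m(6, -1*0*4))*q = (-40 + 15)*(-2) = -25*(-2) = 50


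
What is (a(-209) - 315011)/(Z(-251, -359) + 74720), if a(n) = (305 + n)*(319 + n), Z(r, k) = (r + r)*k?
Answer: -304451/254938 ≈ -1.1942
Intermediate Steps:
Z(r, k) = 2*k*r (Z(r, k) = (2*r)*k = 2*k*r)
(a(-209) - 315011)/(Z(-251, -359) + 74720) = ((97295 + (-209)² + 624*(-209)) - 315011)/(2*(-359)*(-251) + 74720) = ((97295 + 43681 - 130416) - 315011)/(180218 + 74720) = (10560 - 315011)/254938 = -304451*1/254938 = -304451/254938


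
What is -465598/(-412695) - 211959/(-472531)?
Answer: 307483908043/195011181045 ≈ 1.5767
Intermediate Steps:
-465598/(-412695) - 211959/(-472531) = -465598*(-1/412695) - 211959*(-1/472531) = 465598/412695 + 211959/472531 = 307483908043/195011181045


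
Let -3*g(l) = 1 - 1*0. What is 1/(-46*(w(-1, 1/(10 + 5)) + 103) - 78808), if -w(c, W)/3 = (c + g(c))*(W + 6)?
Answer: -15/1269934 ≈ -1.1812e-5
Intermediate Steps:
g(l) = -⅓ (g(l) = -(1 - 1*0)/3 = -(1 + 0)/3 = -⅓*1 = -⅓)
w(c, W) = -3*(6 + W)*(-⅓ + c) (w(c, W) = -3*(c - ⅓)*(W + 6) = -3*(-⅓ + c)*(6 + W) = -3*(6 + W)*(-⅓ + c))
1/(-46*(w(-1, 1/(10 + 5)) + 103) - 78808) = 1/(-46*((6 + 1/(10 + 5) - 18*(-1) - 3*(-1)/(10 + 5)) + 103) - 78808) = 1/(-46*((6 + 1/15 + 18 - 3*(-1)/15) + 103) - 78808) = 1/(-46*((6 + 1/15 + 18 - 3*1/15*(-1)) + 103) - 78808) = 1/(-46*((6 + 1/15 + 18 + ⅕) + 103) - 78808) = 1/(-46*(364/15 + 103) - 78808) = 1/(-46*1909/15 - 78808) = 1/(-87814/15 - 78808) = 1/(-1269934/15) = -15/1269934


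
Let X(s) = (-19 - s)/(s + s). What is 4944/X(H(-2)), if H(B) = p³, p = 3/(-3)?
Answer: 1648/3 ≈ 549.33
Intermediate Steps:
p = -1 (p = 3*(-⅓) = -1)
H(B) = -1 (H(B) = (-1)³ = -1)
X(s) = (-19 - s)/(2*s) (X(s) = (-19 - s)/((2*s)) = (-19 - s)*(1/(2*s)) = (-19 - s)/(2*s))
4944/X(H(-2)) = 4944/(((½)*(-19 - 1*(-1))/(-1))) = 4944/(((½)*(-1)*(-19 + 1))) = 4944/(((½)*(-1)*(-18))) = 4944/9 = 4944*(⅑) = 1648/3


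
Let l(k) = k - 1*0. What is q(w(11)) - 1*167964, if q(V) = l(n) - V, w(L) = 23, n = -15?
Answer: -168002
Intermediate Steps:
l(k) = k (l(k) = k + 0 = k)
q(V) = -15 - V
q(w(11)) - 1*167964 = (-15 - 1*23) - 1*167964 = (-15 - 23) - 167964 = -38 - 167964 = -168002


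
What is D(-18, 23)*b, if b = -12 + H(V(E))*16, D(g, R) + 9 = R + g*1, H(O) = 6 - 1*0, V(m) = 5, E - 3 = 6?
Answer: -336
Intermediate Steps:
E = 9 (E = 3 + 6 = 9)
H(O) = 6 (H(O) = 6 + 0 = 6)
D(g, R) = -9 + R + g (D(g, R) = -9 + (R + g*1) = -9 + (R + g) = -9 + R + g)
b = 84 (b = -12 + 6*16 = -12 + 96 = 84)
D(-18, 23)*b = (-9 + 23 - 18)*84 = -4*84 = -336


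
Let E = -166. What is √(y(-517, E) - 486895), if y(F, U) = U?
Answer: I*√487061 ≈ 697.9*I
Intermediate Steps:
√(y(-517, E) - 486895) = √(-166 - 486895) = √(-487061) = I*√487061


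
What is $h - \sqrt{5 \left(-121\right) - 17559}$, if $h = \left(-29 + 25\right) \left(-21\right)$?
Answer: $84 - 2 i \sqrt{4541} \approx 84.0 - 134.77 i$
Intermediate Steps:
$h = 84$ ($h = \left(-4\right) \left(-21\right) = 84$)
$h - \sqrt{5 \left(-121\right) - 17559} = 84 - \sqrt{5 \left(-121\right) - 17559} = 84 - \sqrt{-605 - 17559} = 84 - \sqrt{-18164} = 84 - 2 i \sqrt{4541}$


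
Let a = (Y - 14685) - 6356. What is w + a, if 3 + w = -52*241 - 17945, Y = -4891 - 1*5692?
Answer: -62104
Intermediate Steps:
Y = -10583 (Y = -4891 - 5692 = -10583)
w = -30480 (w = -3 + (-52*241 - 17945) = -3 + (-12532 - 17945) = -3 - 30477 = -30480)
a = -31624 (a = (-10583 - 14685) - 6356 = -25268 - 6356 = -31624)
w + a = -30480 - 31624 = -62104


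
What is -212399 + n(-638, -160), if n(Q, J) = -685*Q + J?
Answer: 224471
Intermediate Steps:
n(Q, J) = J - 685*Q
-212399 + n(-638, -160) = -212399 + (-160 - 685*(-638)) = -212399 + (-160 + 437030) = -212399 + 436870 = 224471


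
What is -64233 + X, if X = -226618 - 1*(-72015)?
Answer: -218836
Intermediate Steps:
X = -154603 (X = -226618 + 72015 = -154603)
-64233 + X = -64233 - 154603 = -218836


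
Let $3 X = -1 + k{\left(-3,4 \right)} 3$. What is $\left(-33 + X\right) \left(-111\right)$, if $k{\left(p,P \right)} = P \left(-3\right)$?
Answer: $5032$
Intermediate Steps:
$k{\left(p,P \right)} = - 3 P$
$X = - \frac{37}{3}$ ($X = \frac{-1 + \left(-3\right) 4 \cdot 3}{3} = \frac{-1 - 36}{3} = \frac{1}{3} \left(-37\right) = - \frac{37}{3} \approx -12.333$)
$\left(-33 + X\right) \left(-111\right) = \left(-33 - \frac{37}{3}\right) \left(-111\right) = \left(- \frac{136}{3}\right) \left(-111\right) = 5032$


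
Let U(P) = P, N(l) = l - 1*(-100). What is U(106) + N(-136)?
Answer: 70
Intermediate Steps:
N(l) = 100 + l (N(l) = l + 100 = 100 + l)
U(106) + N(-136) = 106 + (100 - 136) = 106 - 36 = 70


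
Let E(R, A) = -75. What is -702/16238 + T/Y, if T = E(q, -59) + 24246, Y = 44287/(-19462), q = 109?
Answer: -3819323064975/359566153 ≈ -10622.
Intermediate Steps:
Y = -44287/19462 (Y = 44287*(-1/19462) = -44287/19462 ≈ -2.2756)
T = 24171 (T = -75 + 24246 = 24171)
-702/16238 + T/Y = -702/16238 + 24171/(-44287/19462) = -702*1/16238 + 24171*(-19462/44287) = -351/8119 - 470416002/44287 = -3819323064975/359566153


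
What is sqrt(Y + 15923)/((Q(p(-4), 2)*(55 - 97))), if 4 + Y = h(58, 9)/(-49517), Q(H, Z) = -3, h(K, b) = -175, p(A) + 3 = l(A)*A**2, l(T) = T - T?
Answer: sqrt(230960560314)/479934 ≈ 1.0014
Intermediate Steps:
l(T) = 0
p(A) = -3 (p(A) = -3 + 0*A**2 = -3 + 0 = -3)
Y = -197893/49517 (Y = -4 - 175/(-49517) = -4 - 175*(-1/49517) = -4 + 175/49517 = -197893/49517 ≈ -3.9965)
sqrt(Y + 15923)/((Q(p(-4), 2)*(55 - 97))) = sqrt(-197893/49517 + 15923)/((-3*(55 - 97))) = sqrt(788261298/49517)/((-3*(-42))) = (sqrt(230960560314)/3809)/126 = (sqrt(230960560314)/3809)*(1/126) = sqrt(230960560314)/479934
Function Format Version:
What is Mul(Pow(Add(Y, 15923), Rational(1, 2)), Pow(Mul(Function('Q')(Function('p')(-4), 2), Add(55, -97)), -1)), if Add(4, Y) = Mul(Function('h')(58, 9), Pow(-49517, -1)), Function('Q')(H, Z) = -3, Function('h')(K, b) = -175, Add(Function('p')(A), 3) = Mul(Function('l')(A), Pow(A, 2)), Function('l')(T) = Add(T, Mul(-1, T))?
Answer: Mul(Rational(1, 479934), Pow(230960560314, Rational(1, 2))) ≈ 1.0014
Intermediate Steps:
Function('l')(T) = 0
Function('p')(A) = -3 (Function('p')(A) = Add(-3, Mul(0, Pow(A, 2))) = Add(-3, 0) = -3)
Y = Rational(-197893, 49517) (Y = Add(-4, Mul(-175, Pow(-49517, -1))) = Add(-4, Mul(-175, Rational(-1, 49517))) = Add(-4, Rational(175, 49517)) = Rational(-197893, 49517) ≈ -3.9965)
Mul(Pow(Add(Y, 15923), Rational(1, 2)), Pow(Mul(Function('Q')(Function('p')(-4), 2), Add(55, -97)), -1)) = Mul(Pow(Add(Rational(-197893, 49517), 15923), Rational(1, 2)), Pow(Mul(-3, Add(55, -97)), -1)) = Mul(Pow(Rational(788261298, 49517), Rational(1, 2)), Pow(Mul(-3, -42), -1)) = Mul(Mul(Rational(1, 3809), Pow(230960560314, Rational(1, 2))), Pow(126, -1)) = Mul(Mul(Rational(1, 3809), Pow(230960560314, Rational(1, 2))), Rational(1, 126)) = Mul(Rational(1, 479934), Pow(230960560314, Rational(1, 2)))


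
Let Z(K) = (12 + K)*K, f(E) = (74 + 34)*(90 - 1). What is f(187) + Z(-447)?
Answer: 204057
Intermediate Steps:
f(E) = 9612 (f(E) = 108*89 = 9612)
Z(K) = K*(12 + K)
f(187) + Z(-447) = 9612 - 447*(12 - 447) = 9612 - 447*(-435) = 9612 + 194445 = 204057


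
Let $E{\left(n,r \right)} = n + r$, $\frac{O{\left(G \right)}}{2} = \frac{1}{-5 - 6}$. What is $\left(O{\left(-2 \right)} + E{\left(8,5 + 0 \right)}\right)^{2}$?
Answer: $\frac{19881}{121} \approx 164.31$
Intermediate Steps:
$O{\left(G \right)} = - \frac{2}{11}$ ($O{\left(G \right)} = \frac{2}{-5 - 6} = \frac{2}{-11} = 2 \left(- \frac{1}{11}\right) = - \frac{2}{11}$)
$\left(O{\left(-2 \right)} + E{\left(8,5 + 0 \right)}\right)^{2} = \left(- \frac{2}{11} + \left(8 + \left(5 + 0\right)\right)\right)^{2} = \left(- \frac{2}{11} + \left(8 + 5\right)\right)^{2} = \left(- \frac{2}{11} + 13\right)^{2} = \left(\frac{141}{11}\right)^{2} = \frac{19881}{121}$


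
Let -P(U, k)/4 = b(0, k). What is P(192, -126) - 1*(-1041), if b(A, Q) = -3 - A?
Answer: 1053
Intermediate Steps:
P(U, k) = 12 (P(U, k) = -4*(-3 - 1*0) = -4*(-3 + 0) = -4*(-3) = 12)
P(192, -126) - 1*(-1041) = 12 - 1*(-1041) = 12 + 1041 = 1053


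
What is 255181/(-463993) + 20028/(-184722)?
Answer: -9405066081/14284952491 ≈ -0.65839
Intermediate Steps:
255181/(-463993) + 20028/(-184722) = 255181*(-1/463993) + 20028*(-1/184722) = -255181/463993 - 3338/30787 = -9405066081/14284952491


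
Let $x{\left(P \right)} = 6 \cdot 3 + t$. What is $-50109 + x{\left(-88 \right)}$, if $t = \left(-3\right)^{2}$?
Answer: $-50082$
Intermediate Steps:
$t = 9$
$x{\left(P \right)} = 27$ ($x{\left(P \right)} = 6 \cdot 3 + 9 = 18 + 9 = 27$)
$-50109 + x{\left(-88 \right)} = -50109 + 27 = -50082$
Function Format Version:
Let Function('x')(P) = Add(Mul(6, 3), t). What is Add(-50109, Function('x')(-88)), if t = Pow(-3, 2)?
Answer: -50082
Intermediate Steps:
t = 9
Function('x')(P) = 27 (Function('x')(P) = Add(Mul(6, 3), 9) = Add(18, 9) = 27)
Add(-50109, Function('x')(-88)) = Add(-50109, 27) = -50082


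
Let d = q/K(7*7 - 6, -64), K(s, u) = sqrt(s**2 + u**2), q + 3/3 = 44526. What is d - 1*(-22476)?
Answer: 22476 + 8905*sqrt(5945)/1189 ≈ 23053.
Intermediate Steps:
q = 44525 (q = -1 + 44526 = 44525)
d = 8905*sqrt(5945)/1189 (d = 44525/(sqrt((7*7 - 6)**2 + (-64)**2)) = 44525/(sqrt((49 - 6)**2 + 4096)) = 44525/(sqrt(43**2 + 4096)) = 44525/(sqrt(1849 + 4096)) = 44525/(sqrt(5945)) = 44525*(sqrt(5945)/5945) = 8905*sqrt(5945)/1189 ≈ 577.47)
d - 1*(-22476) = 8905*sqrt(5945)/1189 - 1*(-22476) = 8905*sqrt(5945)/1189 + 22476 = 22476 + 8905*sqrt(5945)/1189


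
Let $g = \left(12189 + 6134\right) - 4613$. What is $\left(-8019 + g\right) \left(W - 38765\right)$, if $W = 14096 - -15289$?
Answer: $-53381580$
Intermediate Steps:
$g = 13710$ ($g = 18323 - 4613 = 13710$)
$W = 29385$ ($W = 14096 + 15289 = 29385$)
$\left(-8019 + g\right) \left(W - 38765\right) = \left(-8019 + 13710\right) \left(29385 - 38765\right) = 5691 \left(-9380\right) = -53381580$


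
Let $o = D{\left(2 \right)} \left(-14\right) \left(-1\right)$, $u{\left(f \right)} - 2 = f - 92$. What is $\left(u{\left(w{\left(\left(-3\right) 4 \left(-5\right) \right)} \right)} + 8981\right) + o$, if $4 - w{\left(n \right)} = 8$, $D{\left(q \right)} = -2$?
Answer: $8859$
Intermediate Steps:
$w{\left(n \right)} = -4$ ($w{\left(n \right)} = 4 - 8 = -4$)
$u{\left(f \right)} = -90 + f$ ($u{\left(f \right)} = 2 + \left(f - 92\right) = 2 + \left(-92 + f\right) = -90 + f$)
$o = -28$ ($o = \left(-2\right) \left(-14\right) \left(-1\right) = 28 \left(-1\right) = -28$)
$\left(u{\left(w{\left(\left(-3\right) 4 \left(-5\right) \right)} \right)} + 8981\right) + o = \left(\left(-90 - 4\right) + 8981\right) - 28 = \left(-94 + 8981\right) - 28 = 8887 - 28 = 8859$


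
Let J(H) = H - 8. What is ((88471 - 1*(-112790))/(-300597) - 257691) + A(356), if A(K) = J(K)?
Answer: -25785578344/100199 ≈ -2.5734e+5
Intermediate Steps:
J(H) = -8 + H
A(K) = -8 + K
((88471 - 1*(-112790))/(-300597) - 257691) + A(356) = ((88471 - 1*(-112790))/(-300597) - 257691) + (-8 + 356) = ((88471 + 112790)*(-1/300597) - 257691) + 348 = (201261*(-1/300597) - 257691) + 348 = (-67087/100199 - 257691) + 348 = -25820447596/100199 + 348 = -25785578344/100199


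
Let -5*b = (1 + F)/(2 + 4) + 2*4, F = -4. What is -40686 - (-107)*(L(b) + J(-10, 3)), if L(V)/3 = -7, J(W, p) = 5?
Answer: -42398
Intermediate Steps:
b = -3/2 (b = -((1 - 4)/(2 + 4) + 2*4)/5 = -(-3/6 + 8)/5 = -(-3*⅙ + 8)/5 = -(-½ + 8)/5 = -⅕*15/2 = -3/2 ≈ -1.5000)
L(V) = -21 (L(V) = 3*(-7) = -21)
-40686 - (-107)*(L(b) + J(-10, 3)) = -40686 - (-107)*(-21 + 5) = -40686 - (-107)*(-16) = -40686 - 1*1712 = -40686 - 1712 = -42398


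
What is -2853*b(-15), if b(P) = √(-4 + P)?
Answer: -2853*I*√19 ≈ -12436.0*I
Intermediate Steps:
-2853*b(-15) = -2853*√(-4 - 15) = -2853*I*√19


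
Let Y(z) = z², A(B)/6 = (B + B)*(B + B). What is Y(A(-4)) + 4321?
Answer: 151777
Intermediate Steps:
A(B) = 24*B² (A(B) = 6*((B + B)*(B + B)) = 6*((2*B)*(2*B)) = 6*(4*B²) = 24*B²)
Y(A(-4)) + 4321 = (24*(-4)²)² + 4321 = (24*16)² + 4321 = 384² + 4321 = 147456 + 4321 = 151777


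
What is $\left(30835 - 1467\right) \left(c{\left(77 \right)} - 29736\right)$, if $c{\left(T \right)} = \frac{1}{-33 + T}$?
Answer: $- \frac{9606147986}{11} \approx -8.7329 \cdot 10^{8}$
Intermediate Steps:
$\left(30835 - 1467\right) \left(c{\left(77 \right)} - 29736\right) = \left(30835 - 1467\right) \left(\frac{1}{-33 + 77} - 29736\right) = 29368 \left(\frac{1}{44} - 29736\right) = 29368 \left(- \frac{1308383}{44}\right) = - \frac{9606147986}{11}$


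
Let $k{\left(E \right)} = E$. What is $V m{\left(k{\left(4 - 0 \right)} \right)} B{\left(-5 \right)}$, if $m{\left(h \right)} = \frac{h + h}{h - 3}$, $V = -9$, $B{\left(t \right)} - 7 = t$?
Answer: $-144$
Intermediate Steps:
$B{\left(t \right)} = 7 + t$
$m{\left(h \right)} = \frac{2 h}{-3 + h}$
$V m{\left(k{\left(4 - 0 \right)} \right)} B{\left(-5 \right)} = - 9 \frac{2 \left(4 - 0\right)}{-3 + \left(4 - 0\right)} \left(7 - 5\right) = - 9 \frac{2 \left(4 + 0\right)}{-3 + \left(4 + 0\right)} 2 = - 9 \cdot 2 \cdot 4 \frac{1}{-3 + 4} \cdot 2 = - 9 \cdot 2 \cdot 4 \cdot 1^{-1} \cdot 2 = - 9 \cdot 2 \cdot 4 \cdot 1 \cdot 2 = \left(-9\right) 8 \cdot 2 = \left(-72\right) 2 = -144$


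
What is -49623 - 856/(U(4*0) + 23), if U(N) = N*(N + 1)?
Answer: -1142185/23 ≈ -49660.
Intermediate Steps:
U(N) = N*(1 + N)
-49623 - 856/(U(4*0) + 23) = -49623 - 856/((4*0)*(1 + 4*0) + 23) = -49623 - 856/(0*(1 + 0) + 23) = -49623 - 856/(0*1 + 23) = -49623 - 856/(0 + 23) = -49623 - 856/23 = -1142185/23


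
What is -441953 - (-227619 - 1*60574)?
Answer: -153760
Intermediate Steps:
-441953 - (-227619 - 1*60574) = -441953 - (-227619 - 60574) = -441953 - 1*(-288193) = -441953 + 288193 = -153760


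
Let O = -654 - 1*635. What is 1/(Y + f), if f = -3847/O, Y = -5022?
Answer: -1289/6469511 ≈ -0.00019924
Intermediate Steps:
O = -1289 (O = -654 - 635 = -1289)
f = 3847/1289 (f = -3847/(-1289) = -3847*(-1/1289) = 3847/1289 ≈ 2.9845)
1/(Y + f) = 1/(-5022 + 3847/1289) = 1/(-6469511/1289) = -1289/6469511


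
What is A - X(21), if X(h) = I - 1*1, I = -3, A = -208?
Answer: -204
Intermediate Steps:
X(h) = -4 (X(h) = -3 - 1*1 = -3 - 1 = -4)
A - X(21) = -208 - 1*(-4) = -208 + 4 = -204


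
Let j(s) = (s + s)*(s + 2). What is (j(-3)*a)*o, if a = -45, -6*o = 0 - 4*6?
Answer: -1080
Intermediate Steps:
j(s) = 2*s*(2 + s) (j(s) = (2*s)*(2 + s) = 2*s*(2 + s))
o = 4 (o = -(0 - 4*6)/6 = -(0 - 24)/6 = -⅙*(-24) = 4)
(j(-3)*a)*o = ((2*(-3)*(2 - 3))*(-45))*4 = ((2*(-3)*(-1))*(-45))*4 = (6*(-45))*4 = -270*4 = -1080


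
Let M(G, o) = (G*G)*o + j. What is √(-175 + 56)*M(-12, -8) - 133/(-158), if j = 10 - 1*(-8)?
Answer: 133/158 - 1134*I*√119 ≈ 0.84177 - 12370.0*I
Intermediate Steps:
j = 18 (j = 10 + 8 = 18)
M(G, o) = 18 + o*G² (M(G, o) = (G*G)*o + 18 = G²*o + 18 = o*G² + 18 = 18 + o*G²)
√(-175 + 56)*M(-12, -8) - 133/(-158) = √(-175 + 56)*(18 - 8*(-12)²) - 133/(-158) = √(-119)*(18 - 8*144) - 133*(-1/158) = (I*√119)*(18 - 1152) + 133/158 = (I*√119)*(-1134) + 133/158 = -1134*I*√119 + 133/158 = 133/158 - 1134*I*√119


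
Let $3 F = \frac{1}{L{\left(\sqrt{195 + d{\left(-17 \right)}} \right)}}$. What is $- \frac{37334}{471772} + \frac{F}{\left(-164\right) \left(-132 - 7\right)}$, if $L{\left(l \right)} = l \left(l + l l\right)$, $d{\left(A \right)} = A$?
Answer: $- \frac{20110260951331}{254123800661304} + \frac{\sqrt{178}}{2154632328} \approx -0.079136$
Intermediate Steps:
$L{\left(l \right)} = l \left(l + l^{2}\right)$
$F = \frac{1}{3 \left(178 + 178 \sqrt{178}\right)}$ ($F = \frac{1}{3 \left(\sqrt{195 - 17}\right)^{2} \left(1 + \sqrt{195 - 17}\right)} = \frac{1}{3 \left(\sqrt{178}\right)^{2} \left(1 + \sqrt{178}\right)} = \frac{1}{3 \cdot 178 \left(1 + \sqrt{178}\right)} = \frac{1}{3 \left(178 + 178 \sqrt{178}\right)} \approx 0.00013057$)
$- \frac{37334}{471772} + \frac{F}{\left(-164\right) \left(-132 - 7\right)} = - \frac{37334}{471772} + \frac{- \frac{1}{94518} + \frac{\sqrt{178}}{94518}}{\left(-164\right) \left(-132 - 7\right)} = \left(-37334\right) \frac{1}{471772} + \frac{- \frac{1}{94518} + \frac{\sqrt{178}}{94518}}{\left(-164\right) \left(-139\right)} = - \frac{18667}{235886} + \frac{- \frac{1}{94518} + \frac{\sqrt{178}}{94518}}{22796} = - \frac{18667}{235886} + \left(- \frac{1}{94518} + \frac{\sqrt{178}}{94518}\right) \frac{1}{22796} = - \frac{18667}{235886} - \left(\frac{1}{2154632328} - \frac{\sqrt{178}}{2154632328}\right) = - \frac{20110260951331}{254123800661304} + \frac{\sqrt{178}}{2154632328}$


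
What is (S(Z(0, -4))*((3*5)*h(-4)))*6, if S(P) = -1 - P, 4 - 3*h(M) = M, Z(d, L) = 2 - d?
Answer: -720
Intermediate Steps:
h(M) = 4/3 - M/3
(S(Z(0, -4))*((3*5)*h(-4)))*6 = ((-1 - (2 - 1*0))*((3*5)*(4/3 - ⅓*(-4))))*6 = ((-1 - (2 + 0))*(15*(4/3 + 4/3)))*6 = ((-1 - 1*2)*(15*(8/3)))*6 = ((-1 - 2)*40)*6 = -3*40*6 = -120*6 = -720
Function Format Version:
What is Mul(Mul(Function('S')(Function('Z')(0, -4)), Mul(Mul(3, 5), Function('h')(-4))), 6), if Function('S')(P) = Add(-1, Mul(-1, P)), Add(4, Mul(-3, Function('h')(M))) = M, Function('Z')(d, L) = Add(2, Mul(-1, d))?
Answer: -720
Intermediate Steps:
Function('h')(M) = Add(Rational(4, 3), Mul(Rational(-1, 3), M))
Mul(Mul(Function('S')(Function('Z')(0, -4)), Mul(Mul(3, 5), Function('h')(-4))), 6) = Mul(Mul(Add(-1, Mul(-1, Add(2, Mul(-1, 0)))), Mul(Mul(3, 5), Add(Rational(4, 3), Mul(Rational(-1, 3), -4)))), 6) = Mul(Mul(Add(-1, Mul(-1, Add(2, 0))), Mul(15, Add(Rational(4, 3), Rational(4, 3)))), 6) = Mul(Mul(Add(-1, Mul(-1, 2)), Mul(15, Rational(8, 3))), 6) = Mul(Mul(Add(-1, -2), 40), 6) = Mul(Mul(-3, 40), 6) = Mul(-120, 6) = -720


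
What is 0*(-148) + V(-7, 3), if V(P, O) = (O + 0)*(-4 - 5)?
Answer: -27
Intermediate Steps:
V(P, O) = -9*O (V(P, O) = O*(-9) = -9*O)
0*(-148) + V(-7, 3) = 0*(-148) - 9*3 = 0 - 27 = -27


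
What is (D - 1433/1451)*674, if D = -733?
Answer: -717820784/1451 ≈ -4.9471e+5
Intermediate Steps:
(D - 1433/1451)*674 = (-733 - 1433/1451)*674 = -1065016/1451*674 = -717820784/1451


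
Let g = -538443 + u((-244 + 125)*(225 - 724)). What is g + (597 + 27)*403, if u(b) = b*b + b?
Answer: 3525875571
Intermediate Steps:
u(b) = b + b² (u(b) = b² + b = b + b²)
g = 3525624099 (g = -538443 + ((-244 + 125)*(225 - 724))*(1 + (-244 + 125)*(225 - 724)) = -538443 + (-119*(-499))*(1 - 119*(-499)) = -538443 + 59381*(1 + 59381) = -538443 + 59381*59382 = -538443 + 3526162542 = 3525624099)
g + (597 + 27)*403 = 3525624099 + (597 + 27)*403 = 3525624099 + 624*403 = 3525624099 + 251472 = 3525875571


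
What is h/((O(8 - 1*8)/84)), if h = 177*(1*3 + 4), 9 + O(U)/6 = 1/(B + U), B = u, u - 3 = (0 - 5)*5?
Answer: -381612/199 ≈ -1917.6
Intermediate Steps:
u = -22 (u = 3 + (0 - 5)*5 = 3 - 5*5 = 3 - 25 = -22)
B = -22
O(U) = -54 + 6/(-22 + U)
h = 1239 (h = 177*(3 + 4) = 177*7 = 1239)
h/((O(8 - 1*8)/84)) = 1239/(((6*(199 - 9*(8 - 1*8))/(-22 + (8 - 1*8)))/84)) = 1239/(((6*(199 - 9*(8 - 8))/(-22 + (8 - 8)))*(1/84))) = 1239/(((6*(199 - 9*0)/(-22 + 0))*(1/84))) = 1239/(((6*(199 + 0)/(-22))*(1/84))) = 1239/(((6*(-1/22)*199)*(1/84))) = 1239/((-597/11*1/84)) = 1239/(-199/308) = 1239*(-308/199) = -381612/199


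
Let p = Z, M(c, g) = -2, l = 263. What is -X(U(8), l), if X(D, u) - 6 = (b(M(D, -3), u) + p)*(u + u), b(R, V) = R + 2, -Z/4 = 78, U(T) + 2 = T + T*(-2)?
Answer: 164106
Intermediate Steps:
U(T) = -2 - T (U(T) = -2 + (T + T*(-2)) = -2 + (T - 2*T) = -2 - T)
Z = -312 (Z = -4*78 = -312)
p = -312
b(R, V) = 2 + R
X(D, u) = 6 - 624*u (X(D, u) = 6 + ((2 - 2) - 312)*(u + u) = 6 + (0 - 312)*(2*u) = 6 - 624*u)
-X(U(8), l) = -(6 - 624*263) = -(6 - 164112) = -1*(-164106) = 164106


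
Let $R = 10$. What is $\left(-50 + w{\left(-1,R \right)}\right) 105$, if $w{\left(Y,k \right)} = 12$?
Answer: $-3990$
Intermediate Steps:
$\left(-50 + w{\left(-1,R \right)}\right) 105 = \left(-50 + 12\right) 105 = \left(-38\right) 105 = -3990$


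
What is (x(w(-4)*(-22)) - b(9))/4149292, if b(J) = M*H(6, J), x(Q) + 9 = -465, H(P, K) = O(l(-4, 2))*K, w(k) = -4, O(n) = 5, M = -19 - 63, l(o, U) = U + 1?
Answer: 804/1037323 ≈ 0.00077507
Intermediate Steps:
l(o, U) = 1 + U
M = -82
H(P, K) = 5*K
x(Q) = -474 (x(Q) = -9 - 465 = -474)
b(J) = -410*J
(x(w(-4)*(-22)) - b(9))/4149292 = (-474 - (-410)*9)/4149292 = (-474 - 1*(-3690))*(1/4149292) = (-474 + 3690)*(1/4149292) = 3216*(1/4149292) = 804/1037323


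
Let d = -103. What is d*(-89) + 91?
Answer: 9258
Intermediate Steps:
d*(-89) + 91 = -103*(-89) + 91 = 9167 + 91 = 9258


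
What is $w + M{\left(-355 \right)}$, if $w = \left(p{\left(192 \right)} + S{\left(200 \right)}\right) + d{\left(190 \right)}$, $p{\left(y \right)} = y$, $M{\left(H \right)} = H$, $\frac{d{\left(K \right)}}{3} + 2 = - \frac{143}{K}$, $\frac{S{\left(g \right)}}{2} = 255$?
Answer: $\frac{64361}{190} \approx 338.74$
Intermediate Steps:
$S{\left(g \right)} = 510$ ($S{\left(g \right)} = 2 \cdot 255 = 510$)
$d{\left(K \right)} = -6 - \frac{429}{K}$ ($d{\left(K \right)} = -6 + 3 \left(- \frac{143}{K}\right) = -6 - \frac{429}{K}$)
$w = \frac{131811}{190}$ ($w = \left(192 + 510\right) - \left(6 + \frac{429}{190}\right) = 702 - \frac{1569}{190} = \frac{131811}{190} \approx 693.74$)
$w + M{\left(-355 \right)} = \frac{131811}{190} - 355 = \frac{64361}{190}$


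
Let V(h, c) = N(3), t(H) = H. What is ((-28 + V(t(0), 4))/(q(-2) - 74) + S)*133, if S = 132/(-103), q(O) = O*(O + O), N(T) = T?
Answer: -816221/6798 ≈ -120.07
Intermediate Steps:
q(O) = 2*O² (q(O) = O*(2*O) = 2*O²)
S = -132/103 (S = 132*(-1/103) = -132/103 ≈ -1.2816)
V(h, c) = 3
((-28 + V(t(0), 4))/(q(-2) - 74) + S)*133 = ((-28 + 3)/(2*(-2)² - 74) - 132/103)*133 = (-25/(2*4 - 74) - 132/103)*133 = (-25/(8 - 74) - 132/103)*133 = (-25/(-66) - 132/103)*133 = (-25*(-1/66) - 132/103)*133 = (25/66 - 132/103)*133 = -6137/6798*133 = -816221/6798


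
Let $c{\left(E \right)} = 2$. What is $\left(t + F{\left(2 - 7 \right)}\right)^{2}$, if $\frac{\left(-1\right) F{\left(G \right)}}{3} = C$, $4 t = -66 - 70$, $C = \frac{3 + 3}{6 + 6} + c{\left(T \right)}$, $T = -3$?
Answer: $\frac{6889}{4} \approx 1722.3$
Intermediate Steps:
$C = \frac{5}{2}$ ($C = \frac{3 + 3}{6 + 6} + 2 = \frac{6}{12} + 2 = 6 \cdot \frac{1}{12} + 2 = \frac{1}{2} + 2 = \frac{5}{2} \approx 2.5$)
$t = -34$ ($t = \frac{-66 - 70}{4} = \frac{1}{4} \left(-136\right) = -34$)
$F{\left(G \right)} = - \frac{15}{2}$ ($F{\left(G \right)} = \left(-3\right) \frac{5}{2} = - \frac{15}{2}$)
$\left(t + F{\left(2 - 7 \right)}\right)^{2} = \left(-34 - \frac{15}{2}\right)^{2} = \left(- \frac{83}{2}\right)^{2} = \frac{6889}{4}$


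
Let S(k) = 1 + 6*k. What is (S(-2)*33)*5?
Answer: -1815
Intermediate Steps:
(S(-2)*33)*5 = ((1 + 6*(-2))*33)*5 = ((1 - 12)*33)*5 = -11*33*5 = -363*5 = -1815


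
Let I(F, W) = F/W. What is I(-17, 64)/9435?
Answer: -1/35520 ≈ -2.8153e-5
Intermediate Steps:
I(-17, 64)/9435 = -17/64/9435 = -17*1/64*(1/9435) = -17/64*1/9435 = -1/35520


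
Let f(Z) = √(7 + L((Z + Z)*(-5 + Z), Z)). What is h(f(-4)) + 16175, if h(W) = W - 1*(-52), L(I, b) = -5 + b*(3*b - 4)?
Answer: 16227 + √66 ≈ 16235.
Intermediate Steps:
L(I, b) = -5 + b*(-4 + 3*b)
f(Z) = √(2 - 4*Z + 3*Z²) (f(Z) = √(7 + (-5 - 4*Z + 3*Z²)) = √(2 - 4*Z + 3*Z²))
h(W) = 52 + W (h(W) = W + 52 = 52 + W)
h(f(-4)) + 16175 = (52 + √(2 - 4*(-4) + 3*(-4)²)) + 16175 = (52 + √(2 + 16 + 3*16)) + 16175 = (52 + √(2 + 16 + 48)) + 16175 = (52 + √66) + 16175 = 16227 + √66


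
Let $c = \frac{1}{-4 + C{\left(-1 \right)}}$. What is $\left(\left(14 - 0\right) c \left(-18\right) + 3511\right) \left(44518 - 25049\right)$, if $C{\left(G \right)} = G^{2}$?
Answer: $69991055$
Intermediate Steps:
$c = - \frac{1}{3}$ ($c = \frac{1}{-4 + \left(-1\right)^{2}} = \frac{1}{-4 + 1} = \frac{1}{-3} = - \frac{1}{3} \approx -0.33333$)
$\left(\left(14 - 0\right) c \left(-18\right) + 3511\right) \left(44518 - 25049\right) = \left(\left(14 - 0\right) \left(- \frac{1}{3}\right) \left(-18\right) + 3511\right) \left(44518 - 25049\right) = \left(\left(14 + 0\right) \left(- \frac{1}{3}\right) \left(-18\right) + 3511\right) 19469 = \left(14 \left(- \frac{1}{3}\right) \left(-18\right) + 3511\right) 19469 = \left(\left(- \frac{14}{3}\right) \left(-18\right) + 3511\right) 19469 = \left(84 + 3511\right) 19469 = 3595 \cdot 19469 = 69991055$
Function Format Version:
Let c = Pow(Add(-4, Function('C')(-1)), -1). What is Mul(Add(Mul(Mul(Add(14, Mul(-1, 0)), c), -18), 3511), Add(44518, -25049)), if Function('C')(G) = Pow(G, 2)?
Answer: 69991055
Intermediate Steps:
c = Rational(-1, 3) (c = Pow(Add(-4, Pow(-1, 2)), -1) = Pow(Add(-4, 1), -1) = Pow(-3, -1) = Rational(-1, 3) ≈ -0.33333)
Mul(Add(Mul(Mul(Add(14, Mul(-1, 0)), c), -18), 3511), Add(44518, -25049)) = Mul(Add(Mul(Mul(Add(14, Mul(-1, 0)), Rational(-1, 3)), -18), 3511), Add(44518, -25049)) = Mul(Add(Mul(Mul(Add(14, 0), Rational(-1, 3)), -18), 3511), 19469) = Mul(Add(Mul(Mul(14, Rational(-1, 3)), -18), 3511), 19469) = Mul(Add(Mul(Rational(-14, 3), -18), 3511), 19469) = Mul(Add(84, 3511), 19469) = Mul(3595, 19469) = 69991055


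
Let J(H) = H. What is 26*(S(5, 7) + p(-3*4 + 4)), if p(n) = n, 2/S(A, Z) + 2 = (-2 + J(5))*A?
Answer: -204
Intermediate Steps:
S(A, Z) = 2/(-2 + 3*A) (S(A, Z) = 2/(-2 + (-2 + 5)*A) = 2/(-2 + 3*A))
26*(S(5, 7) + p(-3*4 + 4)) = 26*(2/(-2 + 3*5) + (-3*4 + 4)) = 26*(2/(-2 + 15) + (-12 + 4)) = 26*(2/13 - 8) = 26*(-102/13) = -204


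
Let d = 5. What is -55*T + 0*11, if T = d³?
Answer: -6875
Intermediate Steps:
T = 125 (T = 5³ = 125)
-55*T + 0*11 = -55*125 + 0*11 = -6875 + 0 = -6875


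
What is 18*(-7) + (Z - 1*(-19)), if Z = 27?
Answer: -80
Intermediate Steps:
18*(-7) + (Z - 1*(-19)) = 18*(-7) + (27 - 1*(-19)) = -126 + (27 + 19) = -126 + 46 = -80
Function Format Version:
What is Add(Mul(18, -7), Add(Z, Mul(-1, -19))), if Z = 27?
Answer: -80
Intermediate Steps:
Add(Mul(18, -7), Add(Z, Mul(-1, -19))) = Add(Mul(18, -7), Add(27, Mul(-1, -19))) = Add(-126, Add(27, 19)) = Add(-126, 46) = -80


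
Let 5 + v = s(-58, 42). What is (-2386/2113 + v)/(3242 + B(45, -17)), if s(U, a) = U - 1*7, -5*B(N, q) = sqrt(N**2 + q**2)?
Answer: -6090745400/277607826909 - 375740*sqrt(2314)/277607826909 ≈ -0.022005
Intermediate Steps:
B(N, q) = -sqrt(N**2 + q**2)/5
s(U, a) = -7 + U (s(U, a) = U - 7 = -7 + U)
v = -70 (v = -5 + (-7 - 58) = -5 - 65 = -70)
(-2386/2113 + v)/(3242 + B(45, -17)) = (-2386/2113 - 70)/(3242 - sqrt(45**2 + (-17)**2)/5) = (-2386*1/2113 - 70)/(3242 - sqrt(2025 + 289)/5) = (-2386/2113 - 70)/(3242 - sqrt(2314)/5) = -150296/(2113*(3242 - sqrt(2314)/5))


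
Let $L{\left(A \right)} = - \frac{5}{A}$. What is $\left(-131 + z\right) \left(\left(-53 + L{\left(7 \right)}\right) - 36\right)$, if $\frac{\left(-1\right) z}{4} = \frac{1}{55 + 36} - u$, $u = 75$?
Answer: $- \frac{9655500}{637} \approx -15158.0$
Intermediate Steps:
$z = \frac{27296}{91}$ ($z = - 4 \left(\frac{1}{55 + 36} - 75\right) = - 4 \left(\frac{1}{91} - 75\right) = \left(-4\right) \left(- \frac{6824}{91}\right) = \frac{27296}{91} \approx 299.96$)
$\left(-131 + z\right) \left(\left(-53 + L{\left(7 \right)}\right) - 36\right) = \left(-131 + \frac{27296}{91}\right) \left(\left(-53 - \frac{5}{7}\right) - 36\right) = \frac{15375 \left(\left(-53 - \frac{5}{7}\right) - 36\right)}{91} = \frac{15375 \left(- \frac{376}{7} - 36\right)}{91} = \frac{15375}{91} \left(- \frac{628}{7}\right) = - \frac{9655500}{637}$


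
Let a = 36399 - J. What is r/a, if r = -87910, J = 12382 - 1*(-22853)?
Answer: -43955/582 ≈ -75.524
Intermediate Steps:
J = 35235 (J = 12382 + 22853 = 35235)
a = 1164 (a = 36399 - 1*35235 = 36399 - 35235 = 1164)
r/a = -87910/1164 = -87910*1/1164 = -43955/582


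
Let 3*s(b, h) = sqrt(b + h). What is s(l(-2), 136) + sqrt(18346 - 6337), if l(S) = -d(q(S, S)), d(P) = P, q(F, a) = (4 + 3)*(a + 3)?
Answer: sqrt(12009) + sqrt(129)/3 ≈ 113.37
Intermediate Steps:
q(F, a) = 21 + 7*a (q(F, a) = 7*(3 + a) = 21 + 7*a)
l(S) = -21 - 7*S (l(S) = -(21 + 7*S) = -21 - 7*S)
s(b, h) = sqrt(b + h)/3
s(l(-2), 136) + sqrt(18346 - 6337) = sqrt((-21 - 7*(-2)) + 136)/3 + sqrt(18346 - 6337) = sqrt((-21 + 14) + 136)/3 + sqrt(12009) = sqrt(-7 + 136)/3 + sqrt(12009) = sqrt(129)/3 + sqrt(12009) = sqrt(12009) + sqrt(129)/3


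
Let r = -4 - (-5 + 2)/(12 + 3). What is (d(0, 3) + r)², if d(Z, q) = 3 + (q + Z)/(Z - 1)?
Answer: 361/25 ≈ 14.440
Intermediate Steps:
d(Z, q) = 3 + (Z + q)/(-1 + Z)
r = -19/5 (r = -4 - (-3)/15 = -4 - 1*(-⅕) = -4 + ⅕ = -19/5 ≈ -3.8000)
(d(0, 3) + r)² = ((-3 + 3 + 4*0)/(-1 + 0) - 19/5)² = ((-3 + 3 + 0)/(-1) - 19/5)² = (-1*0 - 19/5)² = (0 - 19/5)² = (-19/5)² = 361/25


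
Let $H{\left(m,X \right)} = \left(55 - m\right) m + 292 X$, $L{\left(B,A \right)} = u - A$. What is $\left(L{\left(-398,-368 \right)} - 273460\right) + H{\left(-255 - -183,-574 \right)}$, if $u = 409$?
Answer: $-449435$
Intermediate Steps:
$L{\left(B,A \right)} = 409 - A$
$H{\left(m,X \right)} = 292 X + m \left(55 - m\right)$ ($H{\left(m,X \right)} = m \left(55 - m\right) + 292 X = 292 X + m \left(55 - m\right)$)
$\left(L{\left(-398,-368 \right)} - 273460\right) + H{\left(-255 - -183,-574 \right)} = \left(\left(409 - -368\right) - 273460\right) + \left(- \left(-255 - -183\right)^{2} + 55 \left(-255 - -183\right) + 292 \left(-574\right)\right) = \left(\left(409 + 368\right) - 273460\right) - \left(167608 + \left(-255 + 183\right)^{2} - 55 \left(-255 + 183\right)\right) = \left(777 - 273460\right) - 176752 = -272683 - 176752 = -449435$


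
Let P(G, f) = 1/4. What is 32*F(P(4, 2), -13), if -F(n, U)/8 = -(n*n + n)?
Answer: 80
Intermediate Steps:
P(G, f) = 1/4
F(n, U) = 8*n + 8*n**2 (F(n, U) = -(-8)*(n*n + n) = -(-8)*(n**2 + n) = -(-8)*(n + n**2) = -8*(-n - n**2) = 8*n + 8*n**2)
32*F(P(4, 2), -13) = 32*(8*(1/4)*(1 + 1/4)) = 32*(8*(1/4)*(5/4)) = 32*(5/2) = 80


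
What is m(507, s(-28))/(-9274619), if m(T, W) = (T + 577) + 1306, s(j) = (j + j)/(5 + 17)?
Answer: -2390/9274619 ≈ -0.00025769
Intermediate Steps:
s(j) = j/11 (s(j) = (2*j)/22 = (2*j)*(1/22) = j/11)
m(T, W) = 1883 + T (m(T, W) = (577 + T) + 1306 = 1883 + T)
m(507, s(-28))/(-9274619) = (1883 + 507)/(-9274619) = 2390*(-1/9274619) = -2390/9274619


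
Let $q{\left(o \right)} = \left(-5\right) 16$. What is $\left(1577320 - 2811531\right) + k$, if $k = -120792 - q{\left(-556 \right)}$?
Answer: $-1354923$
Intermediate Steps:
$q{\left(o \right)} = -80$
$k = -120712$ ($k = -120792 - -80 = -120792 + 80 = -120712$)
$\left(1577320 - 2811531\right) + k = \left(1577320 - 2811531\right) - 120712 = -1234211 - 120712 = -1354923$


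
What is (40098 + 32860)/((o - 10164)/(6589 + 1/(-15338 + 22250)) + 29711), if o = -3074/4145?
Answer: 13772751181573790/5608445453002207 ≈ 2.4557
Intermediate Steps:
o = -3074/4145 (o = -3074*1/4145 = -3074/4145 ≈ -0.74162)
(40098 + 32860)/((o - 10164)/(6589 + 1/(-15338 + 22250)) + 29711) = (40098 + 32860)/((-3074/4145 - 10164)/(6589 + 1/(-15338 + 22250)) + 29711) = 72958/(-42132854/(4145*(6589 + 1/6912)) + 29711) = 72958/(-42132854/(4145*45543169/6912) + 29711) = 72958/(-42132854/4145*6912/45543169 + 29711) = 72958/(-291222286848/188776435505 + 29711) = 72958/(5608445453002207/188776435505) = 72958*(188776435505/5608445453002207) = 13772751181573790/5608445453002207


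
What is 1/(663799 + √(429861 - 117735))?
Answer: 663799/440628800275 - √312126/440628800275 ≈ 1.5052e-6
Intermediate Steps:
1/(663799 + √(429861 - 117735)) = 1/(663799 + √312126)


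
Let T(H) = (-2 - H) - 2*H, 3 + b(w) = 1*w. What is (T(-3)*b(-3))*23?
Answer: -966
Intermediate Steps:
b(w) = -3 + w (b(w) = -3 + 1*w = -3 + w)
T(H) = -2 - 3*H
(T(-3)*b(-3))*23 = ((-2 - 3*(-3))*(-3 - 3))*23 = ((-2 + 9)*(-6))*23 = (7*(-6))*23 = -42*23 = -966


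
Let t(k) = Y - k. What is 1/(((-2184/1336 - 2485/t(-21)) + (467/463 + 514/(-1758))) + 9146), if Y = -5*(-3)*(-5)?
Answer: 1223372862/11244142372591 ≈ 0.00010880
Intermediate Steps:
Y = -75 (Y = 15*(-5) = -75)
t(k) = -75 - k
1/(((-2184/1336 - 2485/t(-21)) + (467/463 + 514/(-1758))) + 9146) = 1/(((-2184/1336 - 2485/(-75 - 1*(-21))) + (467/463 + 514/(-1758))) + 9146) = 1/(((-2184*1/1336 - 2485/(-75 + 21)) + (467*(1/463) + 514*(-1/1758))) + 9146) = 1/(((-273/167 - 2485/(-54)) + (467/463 - 257/879)) + 9146) = 1/(((-273/167 - 2485*(-1/54)) + 291502/406977) + 9146) = 1/(((-273/167 + 2485/54) + 291502/406977) + 9146) = 1/((400253/9018 + 291502/406977) + 9146) = 1/(55174176739/1223372862 + 9146) = 1/(11244142372591/1223372862) = 1223372862/11244142372591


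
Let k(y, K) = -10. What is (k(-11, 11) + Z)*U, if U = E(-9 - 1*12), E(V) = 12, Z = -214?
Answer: -2688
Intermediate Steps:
U = 12
(k(-11, 11) + Z)*U = (-10 - 214)*12 = -224*12 = -2688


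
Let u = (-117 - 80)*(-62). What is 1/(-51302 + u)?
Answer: -1/39088 ≈ -2.5583e-5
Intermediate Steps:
u = 12214 (u = -197*(-62) = 12214)
1/(-51302 + u) = 1/(-51302 + 12214) = 1/(-39088) = -1/39088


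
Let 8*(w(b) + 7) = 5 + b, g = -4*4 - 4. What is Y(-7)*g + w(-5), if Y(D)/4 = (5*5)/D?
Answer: 1951/7 ≈ 278.71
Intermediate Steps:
Y(D) = 100/D (Y(D) = 4*((5*5)/D) = 4*(25/D) = 100/D)
g = -20 (g = -16 - 4 = -20)
w(b) = -51/8 + b/8 (w(b) = -7 + (5 + b)/8 = -7 + (5/8 + b/8) = -51/8 + b/8)
Y(-7)*g + w(-5) = (100/(-7))*(-20) + (-51/8 + (⅛)*(-5)) = (100*(-⅐))*(-20) + (-51/8 - 5/8) = -100/7*(-20) - 7 = 2000/7 - 7 = 1951/7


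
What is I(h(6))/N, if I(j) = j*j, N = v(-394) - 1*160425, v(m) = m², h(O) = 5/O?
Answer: -25/186804 ≈ -0.00013383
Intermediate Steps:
N = -5189 (N = (-394)² - 1*160425 = 155236 - 160425 = -5189)
I(j) = j²
I(h(6))/N = (5/6)²/(-5189) = (5*(⅙))²*(-1/5189) = (⅚)²*(-1/5189) = (25/36)*(-1/5189) = -25/186804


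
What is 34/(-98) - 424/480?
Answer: -3617/2940 ≈ -1.2303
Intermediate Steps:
34/(-98) - 424/480 = 34*(-1/98) - 424*1/480 = -17/49 - 53/60 = -3617/2940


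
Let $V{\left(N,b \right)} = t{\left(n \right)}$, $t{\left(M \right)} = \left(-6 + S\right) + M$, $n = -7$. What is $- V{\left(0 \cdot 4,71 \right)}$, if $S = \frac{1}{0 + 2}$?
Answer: $\frac{25}{2} \approx 12.5$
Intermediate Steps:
$S = \frac{1}{2} \approx 0.5$
$t{\left(M \right)} = - \frac{11}{2} + M$ ($t{\left(M \right)} = \left(-6 + \frac{1}{2}\right) + M = - \frac{11}{2} + M$)
$V{\left(N,b \right)} = - \frac{25}{2}$ ($V{\left(N,b \right)} = - \frac{11}{2} - 7 = - \frac{25}{2}$)
$- V{\left(0 \cdot 4,71 \right)} = \left(-1\right) \left(- \frac{25}{2}\right) = \frac{25}{2}$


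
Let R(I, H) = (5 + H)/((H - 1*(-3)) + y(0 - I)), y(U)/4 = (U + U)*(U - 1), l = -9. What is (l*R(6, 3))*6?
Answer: -24/19 ≈ -1.2632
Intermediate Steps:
y(U) = 8*U*(-1 + U) (y(U) = 4*((U + U)*(U - 1)) = 4*((2*U)*(-1 + U)) = 4*(2*U*(-1 + U)) = 8*U*(-1 + U))
R(I, H) = (5 + H)/(3 + H - 8*I*(-1 - I)) (R(I, H) = (5 + H)/((H - 1*(-3)) + 8*(0 - I)*(-1 + (0 - I))) = (5 + H)/((H + 3) + 8*(-I)*(-1 - I)) = (5 + H)/((3 + H) - 8*I*(-1 - I)) = (5 + H)/(3 + H - 8*I*(-1 - I)))
(l*R(6, 3))*6 = -9*(5 + 3)/(3 + 3 + 8*6*(1 + 6))*6 = -9*8/(3 + 3 + 8*6*7)*6 = -9*8/(3 + 3 + 336)*6 = -9*8/342*6 = -8/38*6 = -9*4/171*6 = -4/19*6 = -24/19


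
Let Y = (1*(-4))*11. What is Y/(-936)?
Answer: 11/234 ≈ 0.047009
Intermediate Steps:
Y = -44 (Y = -4*11 = -44)
Y/(-936) = -44/(-936) = -44*(-1/936) = 11/234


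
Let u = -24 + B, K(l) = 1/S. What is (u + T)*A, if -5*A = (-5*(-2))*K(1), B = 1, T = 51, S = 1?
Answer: -56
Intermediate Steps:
K(l) = 1 (K(l) = 1/1 = 1)
A = -2 (A = -(-5*(-2))/5 = -2 ≈ -2.0000)
u = -23 (u = -24 + 1 = -23)
(u + T)*A = (-23 + 51)*(-2) = 28*(-2) = -56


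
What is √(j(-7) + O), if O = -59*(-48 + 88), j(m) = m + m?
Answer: I*√2374 ≈ 48.724*I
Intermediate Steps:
j(m) = 2*m
O = -2360 (O = -59*40 = -2360)
√(j(-7) + O) = √(2*(-7) - 2360) = √(-14 - 2360) = √(-2374) = I*√2374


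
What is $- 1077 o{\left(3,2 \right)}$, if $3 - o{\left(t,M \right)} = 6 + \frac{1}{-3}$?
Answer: $2872$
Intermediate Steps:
$o{\left(t,M \right)} = - \frac{8}{3}$ ($o{\left(t,M \right)} = 3 - \left(6 + \frac{1}{-3}\right) = 3 - \left(6 - \frac{1}{3}\right) = 3 - \frac{17}{3} = - \frac{8}{3}$)
$- 1077 o{\left(3,2 \right)} = \left(-1077\right) \left(- \frac{8}{3}\right) = 2872$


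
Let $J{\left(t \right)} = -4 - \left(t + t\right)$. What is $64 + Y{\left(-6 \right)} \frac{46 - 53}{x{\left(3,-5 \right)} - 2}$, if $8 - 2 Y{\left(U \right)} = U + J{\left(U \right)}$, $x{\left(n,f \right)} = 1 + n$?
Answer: $\frac{107}{2} \approx 53.5$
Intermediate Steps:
$J{\left(t \right)} = -4 - 2 t$
$Y{\left(U \right)} = 6 + \frac{U}{2}$ ($Y{\left(U \right)} = 4 - \frac{U - \left(4 + 2 U\right)}{2} = 4 - \frac{-4 - U}{2} = 4 + \left(2 + \frac{U}{2}\right) = 6 + \frac{U}{2}$)
$64 + Y{\left(-6 \right)} \frac{46 - 53}{x{\left(3,-5 \right)} - 2} = 64 + \left(6 + \frac{1}{2} \left(-6\right)\right) \frac{46 - 53}{\left(1 + 3\right) - 2} = 64 + \left(6 - 3\right) \left(- \frac{7}{4 - 2}\right) = 64 + 3 \left(- \frac{7}{2}\right) = 64 - \frac{21}{2} = \frac{107}{2}$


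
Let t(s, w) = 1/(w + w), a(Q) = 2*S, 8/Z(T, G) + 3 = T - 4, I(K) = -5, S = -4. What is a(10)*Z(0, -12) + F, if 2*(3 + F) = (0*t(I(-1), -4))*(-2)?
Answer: 43/7 ≈ 6.1429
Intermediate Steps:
Z(T, G) = 8/(-7 + T) (Z(T, G) = 8/(-3 + (T - 4)) = 8/(-3 + (-4 + T)) = 8/(-7 + T))
a(Q) = -8 (a(Q) = 2*(-4) = -8)
t(s, w) = 1/(2*w)
F = -3 (F = -3 + ((0*((1/2)/(-4)))*(-2))/2 = -3 + ((0*((1/2)*(-1/4)))*(-2))/2 = -3 + ((0*(-1/8))*(-2))/2 = -3 + (0*(-2))/2 = -3 + (1/2)*0 = -3 + 0 = -3)
a(10)*Z(0, -12) + F = -64/(-7 + 0) - 3 = -64/(-7) - 3 = -64*(-1)/7 - 3 = -8*(-8/7) - 3 = 64/7 - 3 = 43/7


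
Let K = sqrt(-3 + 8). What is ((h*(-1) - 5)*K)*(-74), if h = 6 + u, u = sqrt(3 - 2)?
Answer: 888*sqrt(5) ≈ 1985.6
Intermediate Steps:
K = sqrt(5) ≈ 2.2361
u = 1 (u = sqrt(1) = 1)
h = 7 (h = 6 + 1 = 7)
((h*(-1) - 5)*K)*(-74) = ((7*(-1) - 5)*sqrt(5))*(-74) = ((-7 - 5)*sqrt(5))*(-74) = -12*sqrt(5)*(-74) = 888*sqrt(5)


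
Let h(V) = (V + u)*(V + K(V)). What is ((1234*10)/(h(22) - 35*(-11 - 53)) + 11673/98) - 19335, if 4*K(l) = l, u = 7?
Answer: -2287552027/119070 ≈ -19212.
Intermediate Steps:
K(l) = l/4
h(V) = 5*V*(7 + V)/4 (h(V) = (V + 7)*(V + V/4) = (7 + V)*(5*V/4) = 5*V*(7 + V)/4)
((1234*10)/(h(22) - 35*(-11 - 53)) + 11673/98) - 19335 = ((1234*10)/((5/4)*22*(7 + 22) - 35*(-11 - 53)) + 11673/98) - 19335 = (12340/((5/4)*22*29 - 35*(-64)) + 11673*(1/98)) - 19335 = (12340/(1595/2 + 2240) + 11673/98) - 19335 = (12340/(6075/2) + 11673/98) - 19335 = (12340*(2/6075) + 11673/98) - 19335 = (4936/1215 + 11673/98) - 19335 = 14666423/119070 - 19335 = -2287552027/119070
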